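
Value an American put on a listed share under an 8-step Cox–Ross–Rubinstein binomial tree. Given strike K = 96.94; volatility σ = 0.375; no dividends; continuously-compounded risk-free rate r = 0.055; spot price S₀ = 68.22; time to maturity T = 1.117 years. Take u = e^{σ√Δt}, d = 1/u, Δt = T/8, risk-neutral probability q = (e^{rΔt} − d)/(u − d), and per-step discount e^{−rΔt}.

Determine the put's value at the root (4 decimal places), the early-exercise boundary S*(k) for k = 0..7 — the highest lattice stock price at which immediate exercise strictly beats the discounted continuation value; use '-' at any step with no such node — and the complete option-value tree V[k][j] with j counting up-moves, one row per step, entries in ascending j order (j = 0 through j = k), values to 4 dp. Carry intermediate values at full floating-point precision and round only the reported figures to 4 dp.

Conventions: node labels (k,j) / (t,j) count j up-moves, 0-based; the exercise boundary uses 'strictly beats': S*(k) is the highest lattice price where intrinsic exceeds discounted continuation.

Δt=0.13962  u=1.15042  d=0.86925  q=0.49244  discount=0.99235
step 8 (expiry): payoffs max(K−S,0) = 74.7033 67.5106 57.9915 45.3932 28.7200 6.6537 0.0000 0.0000 0.0000
step 7: (k=7,j=0): S=25.5815, K−S=71.3585, hold=70.6169 ⇒ V=71.3585 exercise | (k=7,j=1): S=33.8560, K−S=63.0840, hold=62.3424 ⇒ V=63.0840 exercise | (k=7,j=2): S=44.8070, K−S=52.1330, hold=51.3914 ⇒ V=52.1330 exercise | (k=7,j=3): S=59.3003, K−S=37.6397, hold=36.8982 ⇒ V=37.6397 exercise | (k=7,j=4): S=78.4814, K−S=18.4586, hold=17.7170 ⇒ V=18.4586 exercise | (k=7,j=5): S=103.8669, K−S=0.0000, hold=3.3513 ⇒ V=3.3513 continue | (k=7,j=6): S=137.4635, K−S=0.0000, hold=0.0000 ⇒ V=0.0000 continue | (k=7,j=7): S=181.9272, K−S=0.0000, hold=0.0000 ⇒ V=0.0000 continue  boundary S*=78.4814
step 6: (k=6,j=0): S=29.4294, K−S=67.5106, hold=66.7690 ⇒ V=67.5106 exercise | (k=6,j=1): S=38.9485, K−S=57.9915, hold=57.2499 ⇒ V=57.9915 exercise | (k=6,j=2): S=51.5468, K−S=45.3932, hold=44.6516 ⇒ V=45.3932 exercise | (k=6,j=3): S=68.2200, K−S=28.7200, hold=27.9784 ⇒ V=28.7200 exercise | (k=6,j=4): S=90.2863, K−S=6.6537, hold=10.9348 ⇒ V=10.9348 continue | (k=6,j=5): S=119.4902, K−S=0.0000, hold=1.6879 ⇒ V=1.6879 continue | (k=6,j=6): S=158.1403, K−S=0.0000, hold=0.0000 ⇒ V=0.0000 continue  boundary S*=68.2200
step 5: (k=5,j=0): S=33.8560, K−S=63.0840, hold=62.3424 ⇒ V=63.0840 exercise | (k=5,j=1): S=44.8070, K−S=52.1330, hold=51.3914 ⇒ V=52.1330 exercise | (k=5,j=2): S=59.3003, K−S=37.6397, hold=36.8982 ⇒ V=37.6397 exercise | (k=5,j=3): S=78.4814, K−S=18.4586, hold=19.8091 ⇒ V=19.8091 continue | (k=5,j=4): S=103.8669, K−S=0.0000, hold=6.3324 ⇒ V=6.3324 continue | (k=5,j=5): S=137.4635, K−S=0.0000, hold=0.8502 ⇒ V=0.8502 continue  boundary S*=59.3003
step 4: (k=4,j=0): S=38.9485, K−S=57.9915, hold=57.2499 ⇒ V=57.9915 exercise | (k=4,j=1): S=51.5468, K−S=45.3932, hold=44.6516 ⇒ V=45.3932 exercise | (k=4,j=2): S=68.2200, K−S=28.7200, hold=28.6384 ⇒ V=28.7200 exercise | (k=4,j=3): S=90.2863, K−S=6.6537, hold=13.0718 ⇒ V=13.0718 continue | (k=4,j=4): S=119.4902, K−S=0.0000, hold=3.6049 ⇒ V=3.6049 continue  boundary S*=68.2200
step 3: (k=3,j=0): S=44.8070, K−S=52.1330, hold=51.3914 ⇒ V=52.1330 exercise | (k=3,j=1): S=59.3003, K−S=37.6397, hold=36.8982 ⇒ V=37.6397 exercise | (k=3,j=2): S=78.4814, K−S=18.4586, hold=20.8534 ⇒ V=20.8534 continue | (k=3,j=3): S=103.8669, K−S=0.0000, hold=8.3456 ⇒ V=8.3456 continue  boundary S*=59.3003
step 2: (k=2,j=0): S=51.5468, K−S=45.3932, hold=44.6516 ⇒ V=45.3932 exercise | (k=2,j=1): S=68.2200, K−S=28.7200, hold=29.1487 ⇒ V=29.1487 continue | (k=2,j=2): S=90.2863, K−S=6.6537, hold=14.5816 ⇒ V=14.5816 continue  boundary S*=51.5468
step 1: (k=1,j=0): S=59.3003, K−S=37.6397, hold=37.1076 ⇒ V=37.6397 exercise | (k=1,j=1): S=78.4814, K−S=18.4586, hold=21.8071 ⇒ V=21.8071 continue  boundary S*=59.3003
step 0: (k=0,j=0): S=68.2200, K−S=28.7200, hold=29.6148 ⇒ V=29.6148 continue  boundary S*=-

price = 29.6148
boundary = - 59.3003 51.5468 59.3003 68.2200 59.3003 68.2200 78.4814
tree:
29.6148
37.6397 21.8071
45.3932 29.1487 14.5816
52.1330 37.6397 20.8534 8.3456
57.9915 45.3932 28.7200 13.0718 3.6049
63.0840 52.1330 37.6397 19.8091 6.3324 0.8502
67.5106 57.9915 45.3932 28.7200 10.9348 1.6879 0.0000
71.3585 63.0840 52.1330 37.6397 18.4586 3.3513 0.0000 0.0000
74.7033 67.5106 57.9915 45.3932 28.7200 6.6537 0.0000 0.0000 0.0000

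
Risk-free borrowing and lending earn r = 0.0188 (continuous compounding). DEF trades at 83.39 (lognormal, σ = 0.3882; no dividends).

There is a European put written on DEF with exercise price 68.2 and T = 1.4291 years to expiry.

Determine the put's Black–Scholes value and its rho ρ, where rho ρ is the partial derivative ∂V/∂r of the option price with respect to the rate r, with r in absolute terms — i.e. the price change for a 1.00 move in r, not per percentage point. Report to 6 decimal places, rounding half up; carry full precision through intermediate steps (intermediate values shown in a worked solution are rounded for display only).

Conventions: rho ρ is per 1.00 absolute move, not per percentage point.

σ√T = 0.3882·√1.4291 = 0.464074
d₁ = (ln(S/K) + (r+σ²/2)T) / (σ√T) = (ln(83.39/68.2) + (0.0188+0.3882²/2)·1.4291) / 0.464074 = (0.201084 + 0.134549) / 0.464074 = 0.723232
d₂ = d₁ − σ√T = 0.723232 − 0.464074 = 0.259159
e^{−rT} = 0.973491
N(−d₁) = 0.234769,  N(−d₂) = 0.397756
Put price V = K·e^{−rT}·N(−d₂) − S·N(−d₁) = 26.407863 − 19.577350 = 6.830514
ρ = −K·T·e^{−rT}·N(−d₂) = -37.739477

price = 6.830514
ρ = -37.739477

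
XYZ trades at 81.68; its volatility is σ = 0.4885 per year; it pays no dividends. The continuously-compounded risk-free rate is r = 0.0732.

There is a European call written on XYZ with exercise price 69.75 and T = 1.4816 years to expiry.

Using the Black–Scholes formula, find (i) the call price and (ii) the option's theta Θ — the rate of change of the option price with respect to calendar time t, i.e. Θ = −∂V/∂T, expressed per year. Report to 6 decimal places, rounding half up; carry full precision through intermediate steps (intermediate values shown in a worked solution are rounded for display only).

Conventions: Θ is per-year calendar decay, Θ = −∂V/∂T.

price = 28.014638
Θ = -7.518029

σ√T = 0.4885·√1.4816 = 0.594607
d₁ = (ln(S/K) + (r+σ²/2)T) / (σ√T) = (ln(81.68/69.75) + (0.0732+0.4885²/2)·1.4816) / 0.594607 = (0.157892 + 0.285232) / 0.594607 = 0.745238
d₂ = d₁ − σ√T = 0.745238 − 0.594607 = 0.150631
e^{−rT} = 0.897221
N(d₁) = 0.771936,  N(d₂) = 0.559866
Call price V = S·N(d₁) − K·e^{−rT}·N(d₂) = 63.051733 − 35.037096 = 28.014638
φ(d₁) = (1/√(2π))·e^{−d₁²/2} = 0.302211
Θ = −S·φ(d₁)·σ/(2√T) − r·K·e^{−rT}·N(d₂) = −4.953313 − 2.564715 = -7.518029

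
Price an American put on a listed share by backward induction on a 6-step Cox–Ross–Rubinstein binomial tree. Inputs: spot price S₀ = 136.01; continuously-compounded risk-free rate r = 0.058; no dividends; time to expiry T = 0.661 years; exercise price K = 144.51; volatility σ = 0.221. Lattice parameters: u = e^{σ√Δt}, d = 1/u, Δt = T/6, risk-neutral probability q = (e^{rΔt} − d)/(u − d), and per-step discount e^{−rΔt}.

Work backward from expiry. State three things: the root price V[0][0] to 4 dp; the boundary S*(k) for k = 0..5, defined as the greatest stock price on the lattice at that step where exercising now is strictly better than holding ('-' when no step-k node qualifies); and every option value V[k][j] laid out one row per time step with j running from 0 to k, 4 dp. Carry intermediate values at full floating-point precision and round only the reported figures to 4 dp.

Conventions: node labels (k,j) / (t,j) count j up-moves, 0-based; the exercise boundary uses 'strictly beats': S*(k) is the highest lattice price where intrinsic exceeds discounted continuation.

Δt=0.11017  u=1.07611  d=0.92927  q=0.52532  discount=0.99363
step 6 (expiry): payoffs max(K−S,0) = 56.9249 43.0853 27.0588 8.5000 0.0000 0.0000 0.0000
step 5: (k=5,j=0): S=94.2512, K−S=50.2588, hold=49.3383 ⇒ V=50.2588 exercise | (k=5,j=1): S=109.1442, K−S=35.3658, hold=34.4454 ⇒ V=35.3658 exercise | (k=5,j=2): S=126.3904, K−S=18.1196, hold=17.1992 ⇒ V=18.1196 exercise | (k=5,j=3): S=146.3618, K−S=0.0000, hold=4.0090 ⇒ V=4.0090 continue | (k=5,j=4): S=169.4889, K−S=0.0000, hold=0.0000 ⇒ V=0.0000 continue | (k=5,j=5): S=196.2703, K−S=0.0000, hold=0.0000 ⇒ V=0.0000 continue  boundary S*=126.3904
step 4: (k=4,j=0): S=101.4247, K−S=43.0853, hold=42.1649 ⇒ V=43.0853 exercise | (k=4,j=1): S=117.4512, K−S=27.0588, hold=26.1384 ⇒ V=27.0588 exercise | (k=4,j=2): S=136.0100, K−S=8.5000, hold=10.6388 ⇒ V=10.6388 continue | (k=4,j=3): S=157.5014, K−S=0.0000, hold=1.8909 ⇒ V=1.8909 continue | (k=4,j=4): S=182.3887, K−S=0.0000, hold=0.0000 ⇒ V=0.0000 continue  boundary S*=117.4512
step 3: (k=3,j=0): S=109.1442, K−S=35.3658, hold=34.4454 ⇒ V=35.3658 exercise | (k=3,j=1): S=126.3904, K−S=18.1196, hold=18.3156 ⇒ V=18.3156 continue | (k=3,j=2): S=146.3618, K−S=0.0000, hold=6.0048 ⇒ V=6.0048 continue | (k=3,j=3): S=169.4889, K−S=0.0000, hold=0.8918 ⇒ V=0.8918 continue  boundary S*=109.1442
step 2: (k=2,j=0): S=117.4512, K−S=27.0588, hold=26.2407 ⇒ V=27.0588 exercise | (k=2,j=1): S=136.0100, K−S=8.5000, hold=11.7730 ⇒ V=11.7730 continue | (k=2,j=2): S=157.5014, K−S=0.0000, hold=3.2977 ⇒ V=3.2977 continue  boundary S*=117.4512
step 1: (k=1,j=0): S=126.3904, K−S=18.1196, hold=18.9076 ⇒ V=18.9076 continue | (k=1,j=1): S=146.3618, K−S=0.0000, hold=7.2741 ⇒ V=7.2741 continue  boundary S*=-
step 0: (k=0,j=0): S=136.0100, K−S=8.5000, hold=12.7147 ⇒ V=12.7147 continue  boundary S*=-

price = 12.7147
boundary = - - 117.4512 109.1442 117.4512 126.3904
tree:
12.7147
18.9076 7.2741
27.0588 11.7730 3.2977
35.3658 18.3156 6.0048 0.8918
43.0853 27.0588 10.6388 1.8909 0.0000
50.2588 35.3658 18.1196 4.0090 0.0000 0.0000
56.9249 43.0853 27.0588 8.5000 0.0000 0.0000 0.0000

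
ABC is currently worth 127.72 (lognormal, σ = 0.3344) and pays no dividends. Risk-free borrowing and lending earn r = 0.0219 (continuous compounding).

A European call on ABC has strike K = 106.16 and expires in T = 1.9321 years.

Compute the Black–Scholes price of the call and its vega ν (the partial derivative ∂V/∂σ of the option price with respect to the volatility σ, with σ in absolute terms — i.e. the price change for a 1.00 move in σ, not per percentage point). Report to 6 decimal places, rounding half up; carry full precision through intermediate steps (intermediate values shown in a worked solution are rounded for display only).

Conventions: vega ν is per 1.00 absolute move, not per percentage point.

price = 36.479170
ν = 54.605195

σ√T = 0.3344·√1.9321 = 0.464816
d₁ = (ln(S/K) + (r+σ²/2)T) / (σ√T) = (ln(127.72/106.16) + (0.0219+0.3344²/2)·1.9321) / 0.464816 = (0.184893 + 0.150340) / 0.464816 = 0.721216
d₂ = d₁ − σ√T = 0.721216 − 0.464816 = 0.256400
e^{−rT} = 0.958570
N(d₁) = 0.764612,  N(d₂) = 0.601179
Call price V = S·N(d₁) − K·e^{−rT}·N(d₂) = 97.656220 − 61.177050 = 36.479170
φ(d₁) = (1/√(2π))·e^{−d₁²/2} = 0.307582
ν = S·φ(d₁)·√T = 54.605195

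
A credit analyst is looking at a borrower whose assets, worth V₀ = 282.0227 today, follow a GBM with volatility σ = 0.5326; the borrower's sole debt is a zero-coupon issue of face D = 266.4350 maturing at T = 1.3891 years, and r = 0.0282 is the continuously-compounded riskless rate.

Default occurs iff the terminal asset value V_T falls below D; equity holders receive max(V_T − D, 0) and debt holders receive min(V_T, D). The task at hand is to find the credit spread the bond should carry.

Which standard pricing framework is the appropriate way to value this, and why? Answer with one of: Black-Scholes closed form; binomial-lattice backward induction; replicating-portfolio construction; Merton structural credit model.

framework: Merton structural credit model

Key observation: with the firm-asset dynamics (V₀ = 282.0227) and a single zero-coupon liability of face 266.4350 given, debt value, spread, and default probability all derive from the option view of the balance sheet.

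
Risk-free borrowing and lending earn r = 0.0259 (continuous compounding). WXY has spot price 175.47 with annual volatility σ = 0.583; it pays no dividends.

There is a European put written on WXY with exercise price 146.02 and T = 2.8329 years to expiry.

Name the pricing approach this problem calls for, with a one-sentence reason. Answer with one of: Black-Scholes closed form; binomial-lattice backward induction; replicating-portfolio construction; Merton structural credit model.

framework: Black-Scholes closed form

Key observation: a European-exercise option on WXY struck at 146.02 — a GBM underlying with constant parameters — admits an analytic price: the data contain no early exercise, no discrete tree, no debt structure.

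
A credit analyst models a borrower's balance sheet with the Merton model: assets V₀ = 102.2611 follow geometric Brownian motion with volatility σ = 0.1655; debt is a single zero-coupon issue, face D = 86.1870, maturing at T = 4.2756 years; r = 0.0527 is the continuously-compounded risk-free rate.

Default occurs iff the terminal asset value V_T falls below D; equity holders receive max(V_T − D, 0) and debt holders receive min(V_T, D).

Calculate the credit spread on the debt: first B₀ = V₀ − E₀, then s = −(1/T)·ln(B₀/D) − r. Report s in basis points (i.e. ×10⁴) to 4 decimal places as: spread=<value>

spread=59.7925

Work the structural quantities from V₀ = 102.2611 against face 86.1870:
d₁ = [ln(V₀/D) + (r + σ²/2)T] / (σ√T)
   = [ln(102.2611/86.1870) + (0.0527 + 0.5·0.1655²)·4.2756] / (0.1655·√4.2756)
   = [0.171010 + 0.283879] / 0.342213 = 1.329257
d₂ = d₁ − σ√T = 1.329257 − 0.342213 = 0.987044
N(d₁) = 0.908118,  N(d₂) = 0.838189,  e^(−rT) = 0.798257
E₀ = V₀·N(d₁) − D·e^(−rT)·N(d₂)
   = 102.2611·0.908118 − 86.1870·0.798257·0.838189 = 35.198243
B₀ = V₀ − E₀ = 102.2611 − 35.198243 = 67.062857
spread = −(1/T)·ln(B₀/D) − r = −(1/4.2756)·ln(67.062857/86.1870) − 0.0527 = 0.00597925
in basis points: 0.00597925 × 10⁴ = 59.7925 bp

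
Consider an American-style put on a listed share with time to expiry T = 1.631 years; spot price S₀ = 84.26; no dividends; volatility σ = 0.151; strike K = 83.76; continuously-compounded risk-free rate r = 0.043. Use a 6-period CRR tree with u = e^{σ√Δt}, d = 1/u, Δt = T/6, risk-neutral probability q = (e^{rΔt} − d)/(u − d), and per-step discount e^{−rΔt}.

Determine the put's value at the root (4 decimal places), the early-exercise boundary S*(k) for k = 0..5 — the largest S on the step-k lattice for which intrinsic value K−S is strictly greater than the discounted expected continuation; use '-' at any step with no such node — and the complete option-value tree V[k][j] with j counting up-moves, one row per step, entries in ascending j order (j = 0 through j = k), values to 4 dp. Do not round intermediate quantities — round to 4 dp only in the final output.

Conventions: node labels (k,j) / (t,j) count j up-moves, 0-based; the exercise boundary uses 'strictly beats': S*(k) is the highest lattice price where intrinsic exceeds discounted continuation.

price = 4.1312
boundary = - - 71.9846 66.5347 71.9846 77.8808
tree:
4.1312
7.1144 1.8260
11.7754 3.5268 0.5005
17.2253 6.5986 1.1377 0.0000
22.2625 11.7754 2.5863 0.0000 0.0000
26.9184 17.2253 5.8792 0.0000 0.0000 0.0000
31.2218 22.2625 11.7754 0.0000 0.0000 0.0000 0.0000

params: Δt=0.27183 u=1.08191 d=0.92429 q=0.55492 e^(-rΔt)=0.98838
t_6 payoffs: 31.2218 22.2625 11.7754 0.0000 0.0000 0.0000 0.0000
t_5: node(5,0) S=56.8416 payoff=26.9184 vs cont=25.9451 → 26.9184 [stop]  node(5,1) S=66.5347 payoff=17.2253 vs cont=16.2519 → 17.2253 [stop]  node(5,2) S=77.8808 payoff=5.8792 vs cont=5.1801 → 5.8792 [stop]  node(5,3) S=91.1617 payoff=0.0000 vs cont=0.0000 → 0.0000 [wait]  node(5,4) S=106.7074 payoff=0.0000 vs cont=0.0000 → 0.0000 [wait]  node(5,5) S=124.9041 payoff=0.0000 vs cont=0.0000 → 0.0000 [wait]  ⇒ S*(5)=77.8808
t_4: node(4,0) S=61.4975 payoff=22.2625 vs cont=21.2892 → 22.2625 [stop]  node(4,1) S=71.9846 payoff=11.7754 vs cont=10.8021 → 11.7754 [stop]  node(4,2) S=84.2600 payoff=0.0000 vs cont=2.5863 → 2.5863 [wait]  node(4,3) S=98.6288 payoff=0.0000 vs cont=0.0000 → 0.0000 [wait]  node(4,4) S=115.4478 payoff=0.0000 vs cont=0.0000 → 0.0000 [wait]  ⇒ S*(4)=71.9846
t_3: node(3,0) S=66.5347 payoff=17.2253 vs cont=16.2519 → 17.2253 [stop]  node(3,1) S=77.8808 payoff=5.8792 vs cont=6.5986 → 6.5986 [wait]  node(3,2) S=91.1617 payoff=0.0000 vs cont=1.1377 → 1.1377 [wait]  node(3,3) S=106.7074 payoff=0.0000 vs cont=0.0000 → 0.0000 [wait]  ⇒ S*(3)=66.5347
t_2: node(2,0) S=71.9846 payoff=11.7754 vs cont=11.1967 → 11.7754 [stop]  node(2,1) S=84.2600 payoff=0.0000 vs cont=3.5268 → 3.5268 [wait]  node(2,2) S=98.6288 payoff=0.0000 vs cont=0.5005 → 0.5005 [wait]  ⇒ S*(2)=71.9846
t_1: node(1,0) S=77.8808 payoff=5.8792 vs cont=7.1144 → 7.1144 [wait]  node(1,1) S=91.1617 payoff=0.0000 vs cont=1.8260 → 1.8260 [wait]  ⇒ S*(1)=-
t_0: node(0,0) S=84.2600 payoff=0.0000 vs cont=4.1312 → 4.1312 [wait]  ⇒ S*(0)=-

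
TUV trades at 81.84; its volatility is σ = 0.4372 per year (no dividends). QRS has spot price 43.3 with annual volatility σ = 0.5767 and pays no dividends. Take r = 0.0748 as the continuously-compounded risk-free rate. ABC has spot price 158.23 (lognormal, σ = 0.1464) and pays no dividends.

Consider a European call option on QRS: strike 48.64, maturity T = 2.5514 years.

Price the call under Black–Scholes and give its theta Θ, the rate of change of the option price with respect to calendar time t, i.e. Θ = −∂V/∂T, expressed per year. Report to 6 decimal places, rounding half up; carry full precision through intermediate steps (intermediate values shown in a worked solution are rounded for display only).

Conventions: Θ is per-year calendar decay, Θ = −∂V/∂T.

price = 16.415784
Θ = -3.751574

σ√T = 0.5767·√2.5514 = 0.921169
d₁ = (ln(S/K) + (r+σ²/2)T) / (σ√T) = (ln(43.3/48.64) + (0.0748+0.5767²/2)·2.5514) / 0.921169 = (-0.116294 + 0.615121) / 0.921169 = 0.541515
d₂ = d₁ − σ√T = 0.541515 − 0.921169 = -0.379653
e^{−rT} = 0.826261
N(d₁) = 0.705924,  N(d₂) = 0.352101
Call price V = S·N(d₁) − K·e^{−rT}·N(d₂) = 30.566501 − 14.150717 = 16.415784
φ(d₁) = (1/√(2π))·e^{−d₁²/2} = 0.344536
Θ = −S·φ(d₁)·σ/(2√T) − r·K·e^{−rT}·N(d₂) = −2.693101 − 1.058474 = -3.751574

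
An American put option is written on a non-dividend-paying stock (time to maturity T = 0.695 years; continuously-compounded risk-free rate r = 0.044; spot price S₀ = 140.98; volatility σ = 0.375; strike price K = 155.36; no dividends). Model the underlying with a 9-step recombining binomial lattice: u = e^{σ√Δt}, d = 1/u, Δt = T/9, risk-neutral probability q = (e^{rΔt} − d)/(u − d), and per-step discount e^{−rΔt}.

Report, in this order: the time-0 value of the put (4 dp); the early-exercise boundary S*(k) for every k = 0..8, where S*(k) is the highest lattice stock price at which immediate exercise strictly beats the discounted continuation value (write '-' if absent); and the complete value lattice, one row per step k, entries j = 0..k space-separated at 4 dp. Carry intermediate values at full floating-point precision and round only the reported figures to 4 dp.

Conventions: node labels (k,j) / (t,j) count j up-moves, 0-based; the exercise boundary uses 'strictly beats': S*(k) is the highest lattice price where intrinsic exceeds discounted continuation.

params: Δt=0.07722 u=1.10983 d=0.90104 q=0.49027 e^(-rΔt)=0.99661
t_9 payoffs: 100.1721 87.3837 71.6318 52.2297 28.3317 0.0000 0.0000 0.0000 0.0000 0.0000
t_8: node(8,0) S=61.2492 payoff=94.1108 vs cont=93.5838 → 94.1108 [stop]  node(8,1) S=75.4423 payoff=79.9177 vs cont=79.3907 → 79.9177 [stop]  node(8,2) S=92.9243 payoff=62.4357 vs cont=61.9088 → 62.4357 [stop]  node(8,3) S=114.4572 payoff=40.9028 vs cont=40.3758 → 40.9028 [stop]  node(8,4) S=140.9800 payoff=14.3800 vs cont=14.3925 → 14.3925 [wait]  node(8,5) S=173.6488 payoff=0.0000 vs cont=0.0000 → 0.0000 [wait]  node(8,6) S=213.8877 payoff=0.0000 vs cont=0.0000 → 0.0000 [wait]  node(8,7) S=263.4512 payoff=0.0000 vs cont=0.0000 → 0.0000 [wait]  node(8,8) S=324.4997 payoff=0.0000 vs cont=0.0000 → 0.0000 [wait]  ⇒ S*(8)=114.4572
t_7: node(7,0) S=67.9763 payoff=87.3837 vs cont=86.8567 → 87.3837 [stop]  node(7,1) S=83.7282 payoff=71.6318 vs cont=71.1048 → 71.6318 [stop]  node(7,2) S=103.1303 payoff=52.2297 vs cont=51.7027 → 52.2297 [stop]  node(7,3) S=127.0283 payoff=28.3317 vs cont=27.8108 → 28.3317 [stop]  node(7,4) S=156.4641 payoff=0.0000 vs cont=7.3114 → 7.3114 [wait]  node(7,5) S=192.7209 payoff=0.0000 vs cont=0.0000 → 0.0000 [wait]  node(7,6) S=237.3794 payoff=0.0000 vs cont=0.0000 → 0.0000 [wait]  node(7,7) S=292.3864 payoff=0.0000 vs cont=0.0000 → 0.0000 [wait]  ⇒ S*(7)=127.0283
t_6: node(6,0) S=75.4423 payoff=79.9177 vs cont=79.3907 → 79.9177 [stop]  node(6,1) S=92.9243 payoff=62.4357 vs cont=61.9088 → 62.4357 [stop]  node(6,2) S=114.4572 payoff=40.9028 vs cont=40.3758 → 40.9028 [stop]  node(6,3) S=140.9800 payoff=14.3800 vs cont=17.9649 → 17.9649 [wait]  node(6,4) S=173.6488 payoff=0.0000 vs cont=3.7142 → 3.7142 [wait]  node(6,5) S=213.8877 payoff=0.0000 vs cont=0.0000 → 0.0000 [wait]  node(6,6) S=263.4512 payoff=0.0000 vs cont=0.0000 → 0.0000 [wait]  ⇒ S*(6)=114.4572
t_5: node(5,0) S=83.7282 payoff=71.6318 vs cont=71.1048 → 71.6318 [stop]  node(5,1) S=103.1303 payoff=52.2297 vs cont=51.7027 → 52.2297 [stop]  node(5,2) S=127.0283 payoff=28.3317 vs cont=29.5563 → 29.5563 [wait]  node(5,3) S=156.4641 payoff=0.0000 vs cont=10.9409 → 10.9409 [wait]  node(5,4) S=192.7209 payoff=0.0000 vs cont=1.8868 → 1.8868 [wait]  node(5,5) S=237.3794 payoff=0.0000 vs cont=0.0000 → 0.0000 [wait]  ⇒ S*(5)=103.1303
t_4: node(4,0) S=92.9243 payoff=62.4357 vs cont=61.9088 → 62.4357 [stop]  node(4,1) S=114.4572 payoff=40.9028 vs cont=40.9741 → 40.9741 [wait]  node(4,2) S=140.9800 payoff=14.3800 vs cont=20.3604 → 20.3604 [wait]  node(4,3) S=173.6488 payoff=0.0000 vs cont=6.4799 → 6.4799 [wait]  node(4,4) S=213.8877 payoff=0.0000 vs cont=0.9585 → 0.9585 [wait]  ⇒ S*(4)=92.9243
t_3: node(3,0) S=103.1303 payoff=52.2297 vs cont=51.7376 → 52.2297 [stop]  node(3,1) S=127.0283 payoff=28.3317 vs cont=30.7631 → 30.7631 [wait]  node(3,2) S=156.4641 payoff=0.0000 vs cont=13.5092 → 13.5092 [wait]  node(3,3) S=192.7209 payoff=0.0000 vs cont=3.7601 → 3.7601 [wait]  ⇒ S*(3)=103.1303
t_2: node(2,0) S=114.4572 payoff=40.9028 vs cont=41.5638 → 41.5638 [wait]  node(2,1) S=140.9800 payoff=14.3800 vs cont=22.2283 → 22.2283 [wait]  node(2,2) S=173.6488 payoff=0.0000 vs cont=8.6999 → 8.6999 [wait]  ⇒ S*(2)=-
t_1: node(1,0) S=127.0283 payoff=28.3317 vs cont=31.9753 → 31.9753 [wait]  node(1,1) S=156.4641 payoff=0.0000 vs cont=15.5428 → 15.5428 [wait]  ⇒ S*(1)=-
t_0: node(0,0) S=140.9800 payoff=14.3800 vs cont=23.8377 → 23.8377 [wait]  ⇒ S*(0)=-

price = 23.8377
boundary = - - - 103.1303 92.9243 103.1303 114.4572 127.0283 114.4572
tree:
23.8377
31.9753 15.5428
41.5638 22.2283 8.6999
52.2297 30.7631 13.5092 3.7601
62.4357 40.9741 20.3604 6.4799 0.9585
71.6318 52.2297 29.5563 10.9409 1.8868 0.0000
79.9177 62.4357 40.9028 17.9649 3.7142 0.0000 0.0000
87.3837 71.6318 52.2297 28.3317 7.3114 0.0000 0.0000 0.0000
94.1108 79.9177 62.4357 40.9028 14.3925 0.0000 0.0000 0.0000 0.0000
100.1721 87.3837 71.6318 52.2297 28.3317 0.0000 0.0000 0.0000 0.0000 0.0000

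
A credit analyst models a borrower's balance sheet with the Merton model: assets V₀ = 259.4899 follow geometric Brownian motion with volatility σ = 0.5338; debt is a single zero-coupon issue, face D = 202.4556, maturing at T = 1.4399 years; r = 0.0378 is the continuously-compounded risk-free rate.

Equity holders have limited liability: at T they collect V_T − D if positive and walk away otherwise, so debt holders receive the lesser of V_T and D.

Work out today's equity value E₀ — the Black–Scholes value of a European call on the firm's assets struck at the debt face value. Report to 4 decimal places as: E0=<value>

Apply the equity-as-call identities (strike 202.4556, horizon 1.4399 years):
d₁ = [ln(V₀/D) + (r + σ²/2)T] / (σ√T)
   = [ln(259.4899/202.4556) + (0.0378 + 0.5·0.5338²)·1.4399] / (0.5338·√1.4399)
   = [0.248197 + 0.259573] / 0.640538 = 0.792724
d₂ = d₁ − σ√T = 0.792724 − 0.640538 = 0.152186
N(d₁) = 0.786031,  N(d₂) = 0.560480,  e^(−rT) = 0.947026
E₀ = V₀·N(d₁) − D·e^(−rT)·N(d₂)
   = 259.4899·0.786031 − 202.4556·0.947026·0.560480 = 96.505739

E0=96.5057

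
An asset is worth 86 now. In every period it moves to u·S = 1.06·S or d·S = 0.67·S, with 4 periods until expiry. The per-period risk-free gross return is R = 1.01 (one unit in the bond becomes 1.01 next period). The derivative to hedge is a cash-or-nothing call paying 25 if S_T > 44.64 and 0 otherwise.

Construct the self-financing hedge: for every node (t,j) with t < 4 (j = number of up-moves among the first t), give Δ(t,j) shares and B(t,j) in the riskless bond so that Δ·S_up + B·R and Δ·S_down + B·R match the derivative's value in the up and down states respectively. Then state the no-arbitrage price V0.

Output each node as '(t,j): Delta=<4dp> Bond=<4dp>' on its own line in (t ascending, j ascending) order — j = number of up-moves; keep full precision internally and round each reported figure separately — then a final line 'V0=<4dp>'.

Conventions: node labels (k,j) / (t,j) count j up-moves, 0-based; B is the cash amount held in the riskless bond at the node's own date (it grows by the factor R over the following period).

(0,0): Delta=0.2115 Bond=3.8535
(1,0): Delta=0.8289 Bond=-31.6822
(1,1): Delta=0.1541 Bond=9.1236
(2,0): Delta=0.0000 Bond=0.0000
(2,1): Delta=0.9059 Bond=-36.7047
(2,2): Delta=0.0842 Bond=15.9677
(3,0): Delta=0.0000 Bond=0.0000
(3,1): Delta=0.0000 Bond=0.0000
(3,2): Delta=0.9901 Bond=-42.5235
(3,3): Delta=0.0000 Bond=24.7525
V0=22.0408

Arbitrage-free pricing uses the up-move probability p* = (R−d)/(u−d) = 0.8718, discounting each step at R = 1.01.
Payoffs at expiry: V(4,0)=0.0000, V(4,1)=0.0000, V(4,2)=0.0000, V(4,3)=25.0000, V(4,4)=25.0000
Node (3,0) S=25.8656: V=(p*·0.0000+(1−p*)·0.0000)/1.01=0.0000; Δ=(0.0000−0.0000)/(27.4176−17.3300)=0.0000; B=V−Δ·S=0.0000
Node (3,1) S=40.9217: V=(p*·0.0000+(1−p*)·0.0000)/1.01=0.0000; Δ=(0.0000−0.0000)/(43.3770−27.4176)=0.0000; B=V−Δ·S=0.0000
Node (3,2) S=64.7418: V=(p*·25.0000+(1−p*)·0.0000)/1.01=21.5791; Δ=(25.0000−0.0000)/(68.6263−43.3770)=0.9901; B=V−Δ·S=-42.5235
Node (3,3) S=102.4274: V=(p*·25.0000+(1−p*)·25.0000)/1.01=24.7525; Δ=(25.0000−25.0000)/(108.5730−68.6263)=0.0000; B=V−Δ·S=24.7525
Node (2,0) S=38.6054: V=(p*·0.0000+(1−p*)·0.0000)/1.01=0.0000; Δ=(0.0000−0.0000)/(40.9217−25.8656)=0.0000; B=V−Δ·S=0.0000
Node (2,1) S=61.0772: V=(p*·21.5791+(1−p*)·0.0000)/1.01=18.6263; Δ=(21.5791−0.0000)/(64.7418−40.9217)=0.9059; B=V−Δ·S=-36.7047
Node (2,2) S=96.6296: V=(p*·24.7525+(1−p*)·21.5791)/1.01=24.1046; Δ=(24.7525−21.5791)/(102.4274−64.7418)=0.0842; B=V−Δ·S=15.9677
Node (1,0) S=57.6200: V=(p*·18.6263+(1−p*)·0.0000)/1.01=16.0775; Δ=(18.6263−0.0000)/(61.0772−38.6054)=0.8289; B=V−Δ·S=-31.6822
Node (1,1) S=91.1600: V=(p*·24.1046+(1−p*)·18.6263)/1.01=23.1705; Δ=(24.1046−18.6263)/(96.6296−61.0772)=0.1541; B=V−Δ·S=9.1236
Node (0,0) S=86.0000: V=(p*·23.1705+(1−p*)·16.0775)/1.01=22.0408; Δ=(23.1705−16.0775)/(91.1600−57.6200)=0.2115; B=V−Δ·S=3.8535
Check: Δ(0,0)·S0 + B(0,0) = 22.0408 = V0.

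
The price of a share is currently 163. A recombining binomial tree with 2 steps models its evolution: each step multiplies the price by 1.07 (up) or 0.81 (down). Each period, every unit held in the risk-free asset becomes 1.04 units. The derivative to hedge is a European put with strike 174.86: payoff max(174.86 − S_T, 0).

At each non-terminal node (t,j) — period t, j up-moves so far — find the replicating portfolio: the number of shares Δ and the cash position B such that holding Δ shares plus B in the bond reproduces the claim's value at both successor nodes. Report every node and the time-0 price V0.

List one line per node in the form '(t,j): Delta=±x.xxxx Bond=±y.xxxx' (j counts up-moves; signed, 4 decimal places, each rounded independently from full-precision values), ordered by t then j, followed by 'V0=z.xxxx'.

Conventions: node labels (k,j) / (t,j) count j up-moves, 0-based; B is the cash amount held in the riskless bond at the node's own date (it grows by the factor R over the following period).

(0,0): Delta=-0.7640 Bond=131.7067
(1,0): Delta=-1.0000 Bond=168.1346
(1,1): Delta=-0.7407 Bond=132.9107
V0=7.1754

Since d<R<u, set p* = (R−d)/(u−d) = 0.8846; price each node as the discounted p*-expectation of its children.
Payoffs at expiry: V(2,0)=67.9157, V(2,1)=33.5879, V(2,2)=0.0000
  t=1,j=0: stock 132.0300 → up 141.2721 (V=33.5879), down 106.9443 (V=67.9157). Price 36.1046; hedge Δ=-1.0000, bond B=168.1346.
  t=1,j=1: stock 174.4100 → up 186.6187 (V=0.0000), down 141.2721 (V=33.5879). Price 3.7265; hedge Δ=-0.7407, bond B=132.9107.
  t=0,j=0: stock 163.0000 → up 174.4100 (V=3.7265), down 132.0300 (V=36.1046). Price 7.1754; hedge Δ=-0.7640, bond B=131.7067.
Verification: the root portfolio costs Δ(0,0)·S0 + B(0,0) = 7.1754, matching V0.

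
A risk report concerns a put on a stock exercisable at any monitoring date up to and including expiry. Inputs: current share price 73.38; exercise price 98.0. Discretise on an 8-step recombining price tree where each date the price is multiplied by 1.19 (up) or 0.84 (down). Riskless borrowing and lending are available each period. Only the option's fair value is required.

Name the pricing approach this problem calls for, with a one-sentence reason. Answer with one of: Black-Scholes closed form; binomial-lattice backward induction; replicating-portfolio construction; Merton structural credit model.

framework: binomial-lattice backward induction

Key observation: an American put (K = 98, S₀ = 73.38) on a 8-date tree has no closed form — the optimal stopping decision is embedded and must be resolved recursively from expiry.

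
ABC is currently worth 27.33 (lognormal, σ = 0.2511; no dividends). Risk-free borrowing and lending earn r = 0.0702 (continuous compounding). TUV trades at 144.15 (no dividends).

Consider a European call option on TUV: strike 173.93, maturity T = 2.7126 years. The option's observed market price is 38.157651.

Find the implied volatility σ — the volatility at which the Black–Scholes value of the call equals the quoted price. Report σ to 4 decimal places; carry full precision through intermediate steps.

At σ = 0.4090 the Black–Scholes value reproduces the quote:
σ√T = 0.409·√2.7126 = 0.673622
d₁ = (ln(S/K) + (r+σ²/2)T) / (σ√T) = (ln(144.15/173.93) + (0.0702+0.409²/2)·2.7126) / 0.673622 = (-0.187798 + 0.417308) / 0.673622 = 0.340709
d₂ = d₁ − σ√T = 0.340709 − 0.673622 = -0.332913
e^{−rT} = 0.826608
N(d₁) = 0.633339,  N(d₂) = 0.369600
V = S·N(d₁) − K·e^{−rT}·N(d₂) = 91.295786 − 53.138135 = 38.157651 (matching the quote); vega is positive throughout, so no other σ reproduces this price

sigma = 0.4090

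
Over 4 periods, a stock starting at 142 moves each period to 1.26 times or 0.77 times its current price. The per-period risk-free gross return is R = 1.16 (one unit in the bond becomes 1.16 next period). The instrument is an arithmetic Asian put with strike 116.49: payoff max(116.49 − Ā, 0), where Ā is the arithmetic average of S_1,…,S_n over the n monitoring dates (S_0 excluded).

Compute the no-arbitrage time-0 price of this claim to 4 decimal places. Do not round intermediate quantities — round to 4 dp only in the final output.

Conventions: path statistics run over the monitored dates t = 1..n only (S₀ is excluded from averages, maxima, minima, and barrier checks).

price = 0.3826

With p* = (R−d)/(u−d) = 0.7959, sum probability × payoff across the paths and divide by R^4.
Enumerate all 2^4 = 16 price paths (U = up ×1.26, D = down ×0.77); each path with k up-moves has probability p*^k·(1−p*)^(4−k).
DDDD: Ā=77.0692, payoff=39.4208, prob=0.001735
UDDD: Ā=126.1132, payoff=0.0000, prob=0.006765
DUDD: Ā=108.7182, payoff=7.7718, prob=0.006765
UUDD: Ā=177.9026, payoff=0.0000, prob=0.026384
DDUD: Ā=95.3241, payoff=21.1659, prob=0.006765
UDUD: Ā=155.9849, payoff=0.0000, prob=0.026384
DUUD: Ā=138.5899, payoff=0.0000, prob=0.026384
UUUD: Ā=226.7834, payoff=0.0000, prob=0.102899
DDDU: Ā=85.0106, payoff=31.4794, prob=0.006765
UDDU: Ā=139.1082, payoff=0.0000, prob=0.026384
DUDU: Ā=121.7132, payoff=0.0000, prob=0.026384
UUDU: Ā=199.1671, payoff=0.0000, prob=0.102899
DDUU: Ā=108.3191, payoff=8.1709, prob=0.026384
UDUU: Ā=177.2494, payoff=0.0000, prob=0.102899
DUUU: Ā=159.8544, payoff=0.0000, prob=0.102899
UUUU: Ā=261.5800, payoff=0.0000, prob=0.401305
Price = Σ prob·payoff / R^4 = 0.692699 / 1.810639 = 0.3826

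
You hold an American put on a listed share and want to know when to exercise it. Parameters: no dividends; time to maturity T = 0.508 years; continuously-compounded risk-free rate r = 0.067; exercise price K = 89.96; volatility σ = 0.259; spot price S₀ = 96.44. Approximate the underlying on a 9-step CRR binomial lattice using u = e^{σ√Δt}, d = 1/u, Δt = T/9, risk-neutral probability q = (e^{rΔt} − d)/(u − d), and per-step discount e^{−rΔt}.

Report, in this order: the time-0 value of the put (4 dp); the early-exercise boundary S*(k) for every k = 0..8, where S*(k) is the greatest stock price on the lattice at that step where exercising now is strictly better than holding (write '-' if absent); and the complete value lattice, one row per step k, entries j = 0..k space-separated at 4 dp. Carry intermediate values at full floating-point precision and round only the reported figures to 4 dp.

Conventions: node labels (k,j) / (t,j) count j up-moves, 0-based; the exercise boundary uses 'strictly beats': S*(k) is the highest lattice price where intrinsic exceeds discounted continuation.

params: Δt=0.05644 u=1.06347 d=0.94032 q=0.51539 e^(-rΔt)=0.99623
t_9 payoffs: 34.5300 27.2709 19.0611 9.7762 0.0000 0.0000 0.0000 0.0000 0.0000 0.0000
t_8: node(8,0) S=58.9479 payoff=31.0121 vs cont=30.6725 → 31.0121 [stop]  node(8,1) S=66.6677 payoff=23.2923 vs cont=22.9527 → 23.2923 [stop]  node(8,2) S=75.3985 payoff=14.5615 vs cont=14.2219 → 14.5615 [stop]  node(8,3) S=85.2727 payoff=4.6873 vs cont=4.7198 → 4.7198 [wait]  node(8,4) S=96.4400 payoff=0.0000 vs cont=0.0000 → 0.0000 [wait]  node(8,5) S=109.0698 payoff=0.0000 vs cont=0.0000 → 0.0000 [wait]  node(8,6) S=123.3535 payoff=0.0000 vs cont=0.0000 → 0.0000 [wait]  node(8,7) S=139.5079 payoff=0.0000 vs cont=0.0000 → 0.0000 [wait]  node(8,8) S=157.7778 payoff=0.0000 vs cont=0.0000 → 0.0000 [wait]  ⇒ S*(8)=75.3985
t_7: node(7,0) S=62.6891 payoff=27.2709 vs cont=26.9313 → 27.2709 [stop]  node(7,1) S=70.8989 payoff=19.0611 vs cont=18.7216 → 19.0611 [stop]  node(7,2) S=80.1838 payoff=9.7762 vs cont=9.4533 → 9.7762 [stop]  node(7,3) S=90.6846 payoff=0.0000 vs cont=2.2786 → 2.2786 [wait]  node(7,4) S=102.5607 payoff=0.0000 vs cont=0.0000 → 0.0000 [wait]  node(7,5) S=115.9920 payoff=0.0000 vs cont=0.0000 → 0.0000 [wait]  node(7,6) S=131.1823 payoff=0.0000 vs cont=0.0000 → 0.0000 [wait]  node(7,7) S=148.3619 payoff=0.0000 vs cont=0.0000 → 0.0000 [wait]  ⇒ S*(7)=80.1838
t_6: node(6,0) S=66.6677 payoff=23.2923 vs cont=22.9527 → 23.2923 [stop]  node(6,1) S=75.3985 payoff=14.5615 vs cont=14.2219 → 14.5615 [stop]  node(6,2) S=85.2727 payoff=4.6873 vs cont=5.8897 → 5.8897 [wait]  node(6,3) S=96.4400 payoff=0.0000 vs cont=1.1001 → 1.1001 [wait]  node(6,4) S=109.0698 payoff=0.0000 vs cont=0.0000 → 0.0000 [wait]  node(6,5) S=123.3535 payoff=0.0000 vs cont=0.0000 → 0.0000 [wait]  node(6,6) S=139.5079 payoff=0.0000 vs cont=0.0000 → 0.0000 [wait]  ⇒ S*(6)=75.3985
t_5: node(5,0) S=70.8989 payoff=19.0611 vs cont=18.7216 → 19.0611 [stop]  node(5,1) S=80.1838 payoff=9.7762 vs cont=10.0540 → 10.0540 [wait]  node(5,2) S=90.6846 payoff=0.0000 vs cont=3.4083 → 3.4083 [wait]  node(5,3) S=102.5607 payoff=0.0000 vs cont=0.5311 → 0.5311 [wait]  node(5,4) S=115.9920 payoff=0.0000 vs cont=0.0000 → 0.0000 [wait]  node(5,5) S=131.1823 payoff=0.0000 vs cont=0.0000 → 0.0000 [wait]  ⇒ S*(5)=70.8989
t_4: node(4,0) S=75.3985 payoff=14.5615 vs cont=14.3645 → 14.5615 [stop]  node(4,1) S=85.2727 payoff=4.6873 vs cont=6.6039 → 6.6039 [wait]  node(4,2) S=96.4400 payoff=0.0000 vs cont=1.9181 → 1.9181 [wait]  node(4,3) S=109.0698 payoff=0.0000 vs cont=0.2564 → 0.2564 [wait]  node(4,4) S=123.3535 payoff=0.0000 vs cont=0.0000 → 0.0000 [wait]  ⇒ S*(4)=75.3985
t_3: node(3,0) S=80.1838 payoff=9.7762 vs cont=10.4207 → 10.4207 [wait]  node(3,1) S=90.6846 payoff=0.0000 vs cont=4.1731 → 4.1731 [wait]  node(3,2) S=102.5607 payoff=0.0000 vs cont=1.0577 → 1.0577 [wait]  node(3,3) S=115.9920 payoff=0.0000 vs cont=0.1238 → 0.1238 [wait]  ⇒ S*(3)=-
t_2: node(2,0) S=85.2727 payoff=4.6873 vs cont=7.1736 → 7.1736 [wait]  node(2,1) S=96.4400 payoff=0.0000 vs cont=2.5577 → 2.5577 [wait]  node(2,2) S=109.0698 payoff=0.0000 vs cont=0.5742 → 0.5742 [wait]  ⇒ S*(2)=-
t_1: node(1,0) S=90.6846 payoff=0.0000 vs cont=4.7765 → 4.7765 [wait]  node(1,1) S=102.5607 payoff=0.0000 vs cont=1.5296 → 1.5296 [wait]  ⇒ S*(1)=-
t_0: node(0,0) S=96.4400 payoff=0.0000 vs cont=3.0914 → 3.0914 [wait]  ⇒ S*(0)=-

price = 3.0914
boundary = - - - - 75.3985 70.8989 75.3985 80.1838 75.3985
tree:
3.0914
4.7765 1.5296
7.1736 2.5577 0.5742
10.4207 4.1731 1.0577 0.1238
14.5615 6.6039 1.9181 0.2564 0.0000
19.0611 10.0540 3.4083 0.5311 0.0000 0.0000
23.2923 14.5615 5.8897 1.1001 0.0000 0.0000 0.0000
27.2709 19.0611 9.7762 2.2786 0.0000 0.0000 0.0000 0.0000
31.0121 23.2923 14.5615 4.7198 0.0000 0.0000 0.0000 0.0000 0.0000
34.5300 27.2709 19.0611 9.7762 0.0000 0.0000 0.0000 0.0000 0.0000 0.0000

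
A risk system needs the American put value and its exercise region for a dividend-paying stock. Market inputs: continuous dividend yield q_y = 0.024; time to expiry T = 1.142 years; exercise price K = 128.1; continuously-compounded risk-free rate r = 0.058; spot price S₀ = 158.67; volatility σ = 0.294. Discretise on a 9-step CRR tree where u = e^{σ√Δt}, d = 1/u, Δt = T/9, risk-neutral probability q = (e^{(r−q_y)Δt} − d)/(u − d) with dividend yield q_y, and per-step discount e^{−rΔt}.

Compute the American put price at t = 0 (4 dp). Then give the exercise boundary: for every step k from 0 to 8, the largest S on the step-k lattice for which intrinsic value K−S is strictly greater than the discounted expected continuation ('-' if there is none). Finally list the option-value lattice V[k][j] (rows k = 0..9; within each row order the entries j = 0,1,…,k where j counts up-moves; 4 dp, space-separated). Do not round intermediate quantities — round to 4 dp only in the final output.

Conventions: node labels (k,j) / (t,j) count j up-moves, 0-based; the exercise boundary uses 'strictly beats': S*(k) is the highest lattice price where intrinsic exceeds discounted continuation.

price = 5.5180
boundary = - - - - - 93.9902 84.6448 93.9902 104.3675
tree:
5.5180
8.4055 2.6481
12.5004 4.3441 0.9535
18.0778 6.9845 1.7092 0.1950
25.3048 10.9584 3.0257 0.3886 0.0000
34.1098 16.6802 5.2718 0.7744 0.0000 0.0000
43.4552 24.4397 8.9956 1.5432 0.0000 0.0000 0.0000
51.8714 34.1098 14.9175 3.0750 0.0000 0.0000 0.0000 0.0000
59.4508 43.4552 23.7325 6.1273 0.0000 0.0000 0.0000 0.0000 0.0000
66.2766 51.8714 34.1098 12.2096 0.0000 0.0000 0.0000 0.0000 0.0000 0.0000

Δt=0.12689, u=1.11041, d=0.90057, q=0.49445, disc=e^(-rΔt)=0.99267
k=9 terminal: V=max(K-S,0) → 66.2766 51.8714 34.1098 12.2096 0.0000 0.0000 0.0000 0.0000 0.0000 0.0000
k=8: j=0 S=68.6492 intr=59.4508 cont=58.7202 V=59.4508[EX]; j=1 S=84.6448 intr=43.4552 cont=42.7733 V=43.4552[EX]; j=2 S=104.3675 intr=23.7325 cont=23.1106 V=23.7325[EX]; j=3 S=128.6856 intr=0.0000 cont=6.1273 V=6.1273[hold]; j=4 S=158.6700 intr=0.0000 cont=0.0000 V=0.0000[hold]; j=5 S=195.6409 intr=0.0000 cont=0.0000 V=0.0000[hold]; j=6 S=241.2262 intr=0.0000 cont=0.0000 V=0.0000[hold]; j=7 S=297.4331 intr=0.0000 cont=0.0000 V=0.0000[hold]; j=8 S=366.7365 intr=0.0000 cont=0.0000 V=0.0000[hold]  S*(8)=104.3675
k=7: j=0 S=76.2286 intr=51.8714 cont=51.1639 V=51.8714[EX]; j=1 S=93.9902 intr=34.1098 cont=33.4563 V=34.1098[EX]; j=2 S=115.8904 intr=12.2096 cont=14.9175 V=14.9175[hold]; j=3 S=142.8935 intr=0.0000 cont=3.0750 V=3.0750[hold]; j=4 S=176.1884 intr=0.0000 cont=0.0000 V=0.0000[hold]; j=5 S=217.2411 intr=0.0000 cont=0.0000 V=0.0000[hold]; j=6 S=267.8594 intr=0.0000 cont=0.0000 V=0.0000[hold]; j=7 S=330.2719 intr=0.0000 cont=0.0000 V=0.0000[hold]  S*(7)=93.9902
k=6: j=0 S=84.6448 intr=43.4552 cont=42.7733 V=43.4552[EX]; j=1 S=104.3675 intr=23.7325 cont=24.4397 V=24.4397[hold]; j=2 S=128.6856 intr=0.0000 cont=8.9956 V=8.9956[hold]; j=3 S=158.6700 intr=0.0000 cont=1.5432 V=1.5432[hold]; j=4 S=195.6409 intr=0.0000 cont=0.0000 V=0.0000[hold]; j=5 S=241.2262 intr=0.0000 cont=0.0000 V=0.0000[hold]; j=6 S=297.4331 intr=0.0000 cont=0.0000 V=0.0000[hold]  S*(6)=84.6448
k=5: j=0 S=93.9902 intr=34.1098 cont=33.8033 V=34.1098[EX]; j=1 S=115.8904 intr=12.2096 cont=16.6802 V=16.6802[hold]; j=2 S=142.8935 intr=0.0000 cont=5.2718 V=5.2718[hold]; j=3 S=176.1884 intr=0.0000 cont=0.7744 V=0.7744[hold]; j=4 S=217.2411 intr=0.0000 cont=0.0000 V=0.0000[hold]; j=5 S=267.8594 intr=0.0000 cont=0.0000 V=0.0000[hold]  S*(5)=93.9902
k=4: j=0 S=104.3675 intr=23.7325 cont=25.3048 V=25.3048[hold]; j=1 S=128.6856 intr=0.0000 cont=10.9584 V=10.9584[hold]; j=2 S=158.6700 intr=0.0000 cont=3.0257 V=3.0257[hold]; j=3 S=195.6409 intr=0.0000 cont=0.3886 V=0.3886[hold]; j=4 S=241.2262 intr=0.0000 cont=0.0000 V=0.0000[hold]  S*(4)=-
k=3: j=0 S=115.8904 intr=12.2096 cont=18.0778 V=18.0778[hold]; j=1 S=142.8935 intr=0.0000 cont=6.9845 V=6.9845[hold]; j=2 S=176.1884 intr=0.0000 cont=1.7092 V=1.7092[hold]; j=3 S=217.2411 intr=0.0000 cont=0.1950 V=0.1950[hold]  S*(3)=-
k=2: j=0 S=128.6856 intr=0.0000 cont=12.5004 V=12.5004[hold]; j=1 S=158.6700 intr=0.0000 cont=4.3441 V=4.3441[hold]; j=2 S=195.6409 intr=0.0000 cont=0.9535 V=0.9535[hold]  S*(2)=-
k=1: j=0 S=142.8935 intr=0.0000 cont=8.4055 V=8.4055[hold]; j=1 S=176.1884 intr=0.0000 cont=2.6481 V=2.6481[hold]  S*(1)=-
k=0: j=0 S=158.6700 intr=0.0000 cont=5.5180 V=5.5180[hold]  S*(0)=-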